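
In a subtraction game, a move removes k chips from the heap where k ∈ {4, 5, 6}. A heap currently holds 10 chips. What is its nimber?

Compute g(0), g(1), … for moves {4, 5, 6}:
g(0) = mex{} = 0
g(1) = mex{} = 0
g(2) = mex{} = 0
g(3) = mex{} = 0
g(4) = mex{0} = 1
g(5) = mex{0} = 1
g(6) = mex{0} = 1
g(7) = mex{0} = 1
g(8) = mex{0,1} = 2
g(9) = mex{0,1} = 2
g(10) = mex{1} = 0
So g(10) = 0.

0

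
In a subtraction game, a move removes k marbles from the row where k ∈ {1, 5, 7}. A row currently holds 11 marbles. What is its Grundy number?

Compute g(0), g(1), … for moves {1, 5, 7}:
k:     0  1  2  3  4  5  6  7  8  9 10 11
g(k):  0  1  0  1  0  1  0  1  0  1  0  1
So g(11) = 1.

1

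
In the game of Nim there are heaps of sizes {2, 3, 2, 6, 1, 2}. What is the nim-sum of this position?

In binary:
  010  (2)
  011  (3)
  010  (2)
  110  (6)
  001  (1)
  010  (2)
  ---
  110  (6)

6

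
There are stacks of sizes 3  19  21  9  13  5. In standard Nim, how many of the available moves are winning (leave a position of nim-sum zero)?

Nim-sum: 3 XOR 19 XOR 21 XOR 9 XOR 13 XOR 5 = 4.
The overall nim-sum is X = 4. A stack of size p has a winning move iff p XOR X < p (reduce it to p XOR X).
  3: 3 XOR 4 = 7 ≥ 3 — no move.
  19: 19 XOR 4 = 23 ≥ 19 — no move.
  21: 21 XOR 4 = 17 < 21 — winning move (to 17).
  9: 9 XOR 4 = 13 ≥ 9 — no move.
  13: 13 XOR 4 = 9 < 13 — winning move (to 9).
  5: 5 XOR 4 = 1 < 5 — winning move (to 1).
That gives 3 winning moves.

3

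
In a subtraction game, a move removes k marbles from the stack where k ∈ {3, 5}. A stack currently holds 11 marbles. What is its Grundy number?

1

Compute g(0), g(1), … for moves {3, 5}:
k:     0  1  2  3  4  5  6  7  8  9 10 11
g(k):  0  0  0  1  1  1  2  2  0  0  0  1
So g(11) = 1.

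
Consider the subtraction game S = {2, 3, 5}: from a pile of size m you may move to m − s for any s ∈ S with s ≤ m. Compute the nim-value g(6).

Grundy values for subtraction set {2, 3, 5}:
k:     0  1  2  3  4  5  6
g(k):  0  0  1  1  2  2  3
So g(6) = 3.

3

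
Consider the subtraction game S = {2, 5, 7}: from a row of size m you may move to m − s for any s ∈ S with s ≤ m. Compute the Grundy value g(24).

Build the Grundy sequence with g(k) = mex{g(k−s) : s ∈ {2, 5, 7}, s ≤ k}:
k:     0  1  2  3  4  5  6  7  8  9 10 11 12 13 14 15 16 17 18 19 20 21 22 23 24
g(k):  0  0  1  1  0  2  1  3  2  2  0  3  1  0  0  1  1  2  2  3  3  2  0  0  1
So g(24) = 1.

1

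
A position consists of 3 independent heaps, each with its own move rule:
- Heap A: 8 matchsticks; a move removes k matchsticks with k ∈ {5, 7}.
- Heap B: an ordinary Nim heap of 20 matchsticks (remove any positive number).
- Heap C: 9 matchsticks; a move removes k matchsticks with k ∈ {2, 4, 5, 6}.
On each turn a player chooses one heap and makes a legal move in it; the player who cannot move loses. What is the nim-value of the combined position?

21

Build the Grundy sequence for heap A with g(k) = mex{g(k−s) : s ∈ {5, 7}, s ≤ k}:
k:     0  1  2  3  4  5  6  7  8
g(k):  0  0  0  0  0  1  1  1  1
So g(8) = 1.
Heap B is a plain Nim heap of size 20, so its Grundy value is 20.
Build the Grundy sequence for heap C with g(k) = mex{g(k−s) : s ∈ {2, 4, 5, 6}, s ≤ k}:
g(0) = mex{} = 0
g(1) = mex{} = 0
g(2) = mex{0} = 1
g(3) = mex{0} = 1
g(4) = mex{0,1} = 2
g(5) = mex{0,1} = 2
g(6) = mex{0,1,2} = 3
g(7) = mex{0,1,2} = 3
g(8) = mex{1,2,3} = 0
g(9) = mex{1,2,3} = 0
So g(9) = 0.
The value of a disjunctive sum is the nim-sum of the parts.
Combined value = 1 ⊕ 20 ⊕ 0 = 21.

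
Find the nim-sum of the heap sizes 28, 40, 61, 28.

21

Nim-sum: 28 ⊕ 40 ⊕ 61 ⊕ 28 = 21.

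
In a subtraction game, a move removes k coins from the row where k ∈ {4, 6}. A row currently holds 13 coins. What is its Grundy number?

0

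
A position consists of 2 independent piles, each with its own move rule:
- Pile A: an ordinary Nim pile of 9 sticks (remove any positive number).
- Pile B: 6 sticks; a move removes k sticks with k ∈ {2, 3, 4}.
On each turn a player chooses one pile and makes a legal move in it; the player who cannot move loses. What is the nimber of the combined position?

9

Pile A is a plain Nim pile of size 9, so its Grundy value is 9.
Grundy values for pile B (subtraction set {2, 3, 4}):
k:     0  1  2  3  4  5  6
g(k):  0  0  1  1  2  2  0
So g(6) = 0.
By the Sprague-Grundy theorem, the Grundy value of a sum of independent games is the XOR of the component values.
Combined value = 9 XOR 0 = 9.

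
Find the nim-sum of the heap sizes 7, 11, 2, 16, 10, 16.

4

In binary:
  00111  (7)
  01011  (11)
  00010  (2)
  10000  (16)
  01010  (10)
  10000  (16)
  -----
  00100  (4)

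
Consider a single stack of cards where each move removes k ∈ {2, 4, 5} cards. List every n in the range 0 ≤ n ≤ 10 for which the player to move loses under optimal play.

0, 1, 7, 8

Build the Grundy sequence with g(k) = mex{g(k−s) : s ∈ {2, 4, 5}, s ≤ k}:
g(0) = mex{} = 0
g(1) = mex{} = 0
g(2) = mex{0} = 1
g(3) = mex{0} = 1
g(4) = mex{0,1} = 2
g(5) = mex{0,1} = 2
g(6) = mex{0,1,2} = 3
g(7) = mex{1,2} = 0
g(8) = mex{1,2,3} = 0
g(9) = mex{0,2} = 1
g(10) = mex{0,2,3} = 1
The P-positions (g = 0) in 0..10 are 0, 1, 7, 8.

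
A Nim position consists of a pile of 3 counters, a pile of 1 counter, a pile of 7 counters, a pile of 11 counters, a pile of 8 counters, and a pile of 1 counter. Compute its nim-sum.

Nim-sum: 3 ⊕ 1 ⊕ 7 ⊕ 11 ⊕ 8 ⊕ 1 = 7.

7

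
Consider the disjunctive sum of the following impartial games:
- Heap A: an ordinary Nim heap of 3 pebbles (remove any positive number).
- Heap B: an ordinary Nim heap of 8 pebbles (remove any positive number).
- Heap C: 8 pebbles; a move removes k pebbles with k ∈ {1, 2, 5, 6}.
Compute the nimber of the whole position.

10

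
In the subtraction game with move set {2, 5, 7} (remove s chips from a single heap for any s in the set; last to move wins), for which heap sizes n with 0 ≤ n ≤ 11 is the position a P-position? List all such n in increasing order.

0, 1, 4, 10

Compute g(0), g(1), … for moves {2, 5, 7}:
g(0) = mex{} = 0
g(1) = mex{} = 0
g(2) = mex{0} = 1
g(3) = mex{0} = 1
g(4) = mex{1} = 0
g(5) = mex{0,1} = 2
g(6) = mex{0} = 1
g(7) = mex{0,1,2} = 3
g(8) = mex{0,1} = 2
g(9) = mex{0,1,3} = 2
g(10) = mex{1,2} = 0
g(11) = mex{0,1,2} = 3
The P-positions (g = 0) in 0..11 are 0, 1, 4, 10.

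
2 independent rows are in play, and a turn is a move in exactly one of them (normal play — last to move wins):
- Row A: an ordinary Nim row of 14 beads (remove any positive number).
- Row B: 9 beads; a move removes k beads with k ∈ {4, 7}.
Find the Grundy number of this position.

Row A is a plain Nim row of size 14, so its Grundy value is 14.
For row B, compute g(0), g(1), … with moves {4, 7}:
k:     0  1  2  3  4  5  6  7  8  9
g(k):  0  0  0  0  1  1  1  1  2  2
So g(9) = 2.
The value of a disjunctive sum is the nim-sum of the parts.
Combined value = 14 XOR 2 = 12.

12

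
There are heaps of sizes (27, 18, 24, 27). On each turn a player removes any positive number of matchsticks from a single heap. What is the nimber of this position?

10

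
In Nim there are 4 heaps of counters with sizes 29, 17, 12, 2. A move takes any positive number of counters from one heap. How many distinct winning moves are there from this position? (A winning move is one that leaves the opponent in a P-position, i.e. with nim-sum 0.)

1

Bitwise XOR of the heap sizes:
  11101  (29)
  10001  (17)
  01100  (12)
  00010  (2)
  -----
  00010  (2)
The overall nim-sum is X = 2. A heap of size p has a winning move iff p XOR X < p (reduce it to p XOR X).
  29: 29 XOR 2 = 31 ≥ 29 — no move.
  17: 17 XOR 2 = 19 ≥ 17 — no move.
  12: 12 XOR 2 = 14 ≥ 12 — no move.
  2: 2 XOR 2 = 0 < 2 — winning move (to 0).
That gives 1 winning move.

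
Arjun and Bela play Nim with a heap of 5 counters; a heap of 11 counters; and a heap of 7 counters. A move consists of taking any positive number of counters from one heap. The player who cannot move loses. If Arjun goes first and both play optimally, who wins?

Bitwise XOR of the heap sizes:
  0101  (5)
  1011  (11)
  0111  (7)
  ----
  1001  (9)
The nim-sum is 9 ≠ 0, so this is an N-position: the player to move can win; Arjun has a winning move.

Arjun wins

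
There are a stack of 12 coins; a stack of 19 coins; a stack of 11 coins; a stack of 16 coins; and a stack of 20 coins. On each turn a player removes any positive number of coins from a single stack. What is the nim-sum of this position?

Nim-sum: 12 ^ 19 ^ 11 ^ 16 ^ 20 = 16.

16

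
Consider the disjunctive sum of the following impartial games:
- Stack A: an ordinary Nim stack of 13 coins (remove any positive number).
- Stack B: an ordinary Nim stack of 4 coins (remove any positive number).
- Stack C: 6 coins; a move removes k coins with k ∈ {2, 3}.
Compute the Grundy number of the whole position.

9

Stack A is a plain Nim stack of size 13, so its Grundy value is 13.
Stack B is a plain Nim stack of size 4, so its Grundy value is 4.
Grundy values for stack C (subtraction set {2, 3}):
g(0) = mex{} = 0
g(1) = mex{} = 0
g(2) = mex{0} = 1
g(3) = mex{0} = 1
g(4) = mex{0,1} = 2
g(5) = mex{1} = 0
g(6) = mex{1,2} = 0
So g(6) = 0.
By the Sprague-Grundy theorem, the Grundy value of a sum of independent games is the XOR of the component values.
Combined value = 13 XOR 4 XOR 0 = 9.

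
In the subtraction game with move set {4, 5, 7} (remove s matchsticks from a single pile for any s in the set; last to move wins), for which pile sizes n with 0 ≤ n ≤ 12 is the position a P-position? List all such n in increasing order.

0, 1, 2, 3, 11, 12

Compute g(0), g(1), … for moves {4, 5, 7}:
g(0) = mex{} = 0
g(1) = mex{} = 0
g(2) = mex{} = 0
g(3) = mex{} = 0
g(4) = mex{0} = 1
g(5) = mex{0} = 1
g(6) = mex{0} = 1
g(7) = mex{0} = 1
g(8) = mex{0,1} = 2
g(9) = mex{0,1} = 2
g(10) = mex{0,1} = 2
g(11) = mex{1} = 0
g(12) = mex{1,2} = 0
The P-positions (g = 0) in 0..12 are 0, 1, 2, 3, 11, 12.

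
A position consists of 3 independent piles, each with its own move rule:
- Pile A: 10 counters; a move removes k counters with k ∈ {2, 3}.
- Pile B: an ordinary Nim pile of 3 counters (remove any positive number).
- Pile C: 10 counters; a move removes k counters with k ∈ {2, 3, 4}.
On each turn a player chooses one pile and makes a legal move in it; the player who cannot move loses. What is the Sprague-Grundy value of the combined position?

1

For pile A, compute g(0), g(1), … with moves {2, 3}:
k:     0  1  2  3  4  5  6  7  8  9 10
g(k):  0  0  1  1  2  0  0  1  1  2  0
So g(10) = 0.
Pile B is a plain Nim pile of size 3, so its Grundy value is 3.
Grundy values for pile C (subtraction set {2, 3, 4}):
k:     0  1  2  3  4  5  6  7  8  9 10
g(k):  0  0  1  1  2  2  0  0  1  1  2
So g(10) = 2.
By the Sprague-Grundy theorem, the Grundy value of a sum of independent games is the XOR of the component values.
Combined value = 0 XOR 3 XOR 2 = 1.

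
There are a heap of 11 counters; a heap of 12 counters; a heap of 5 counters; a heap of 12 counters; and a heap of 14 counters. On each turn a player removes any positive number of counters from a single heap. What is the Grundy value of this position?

Nim-sum: 11 ^ 12 ^ 5 ^ 12 ^ 14 = 0.

0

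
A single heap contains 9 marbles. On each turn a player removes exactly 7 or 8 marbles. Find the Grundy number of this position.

Compute g(0), g(1), … for moves {7, 8}:
g(0) = mex{} = 0
g(1) = mex{} = 0
g(2) = mex{} = 0
g(3) = mex{} = 0
g(4) = mex{} = 0
g(5) = mex{} = 0
g(6) = mex{} = 0
g(7) = mex{0} = 1
g(8) = mex{0} = 1
g(9) = mex{0} = 1
So g(9) = 1.

1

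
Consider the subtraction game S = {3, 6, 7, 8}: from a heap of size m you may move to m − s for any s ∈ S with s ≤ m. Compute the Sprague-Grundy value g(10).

3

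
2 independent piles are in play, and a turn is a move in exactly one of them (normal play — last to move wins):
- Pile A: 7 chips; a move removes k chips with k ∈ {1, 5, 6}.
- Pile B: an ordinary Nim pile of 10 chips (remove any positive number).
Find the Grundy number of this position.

Grundy values for pile A (subtraction set {1, 5, 6}):
g(0) = mex{} = 0
g(1) = mex{0} = 1
g(2) = mex{1} = 0
g(3) = mex{0} = 1
g(4) = mex{1} = 0
g(5) = mex{0} = 1
g(6) = mex{0,1} = 2
g(7) = mex{0,1,2} = 3
So g(7) = 3.
Pile B is a plain Nim pile of size 10, so its Grundy value is 10.
By the Sprague-Grundy theorem, the Grundy value of a sum of independent games is the XOR of the component values.
Combined value = 3 ⊕ 10 = 9.

9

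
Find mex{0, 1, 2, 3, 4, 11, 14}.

The values 0, 1, 2, 3, 4 are all present; 5 is the first non-negative integer missing from the set.

5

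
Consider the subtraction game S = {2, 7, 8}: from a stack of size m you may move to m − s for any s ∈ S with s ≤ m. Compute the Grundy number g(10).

Build the Grundy sequence with g(k) = mex{g(k−s) : s ∈ {2, 7, 8}, s ≤ k}:
g(0) = mex{} = 0
g(1) = mex{} = 0
g(2) = mex{0} = 1
g(3) = mex{0} = 1
g(4) = mex{1} = 0
g(5) = mex{1} = 0
g(6) = mex{0} = 1
g(7) = mex{0} = 1
g(8) = mex{0,1} = 2
g(9) = mex{0,1} = 2
g(10) = mex{1,2} = 0
So g(10) = 0.

0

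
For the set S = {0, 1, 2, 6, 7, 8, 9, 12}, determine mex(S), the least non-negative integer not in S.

3

The values 0, 1, 2 are all present; 3 is the first non-negative integer missing from the set.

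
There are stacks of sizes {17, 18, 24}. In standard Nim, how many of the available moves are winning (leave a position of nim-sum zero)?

In binary:
  10001  (17)
  10010  (18)
  11000  (24)
  -----
  11011  (27)
The overall nim-sum is X = 27. A stack of size p has a winning move iff p XOR X < p (reduce it to p XOR X).
  17: 17 XOR 27 = 10 < 17 — winning move (to 10).
  18: 18 XOR 27 = 9 < 18 — winning move (to 9).
  24: 24 XOR 27 = 3 < 24 — winning move (to 3).
That gives 3 winning moves.

3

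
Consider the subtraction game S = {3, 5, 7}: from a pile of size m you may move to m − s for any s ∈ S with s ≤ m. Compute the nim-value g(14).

1

Build the Grundy sequence with g(k) = mex{g(k−s) : s ∈ {3, 5, 7}, s ≤ k}:
k:     0  1  2  3  4  5  6  7  8  9 10 11 12 13 14
g(k):  0  0  0  1  1  1  2  2  2  3  0  0  0  1  1
So g(14) = 1.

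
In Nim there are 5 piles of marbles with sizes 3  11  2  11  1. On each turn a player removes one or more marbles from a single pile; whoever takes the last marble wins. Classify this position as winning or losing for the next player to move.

Losing position

Compute the nim-sum pairwise:
3 XOR 11 = 8
8 XOR 2 = 10
10 XOR 11 = 1
1 XOR 1 = 0
The nim-sum is 0, so this is a P-position: the player to move is in a losing position under optimal play.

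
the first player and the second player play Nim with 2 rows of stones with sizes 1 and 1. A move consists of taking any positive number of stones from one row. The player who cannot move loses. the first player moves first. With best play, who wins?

Compute the nim-sum pairwise:
1 XOR 1 = 0
The nim-sum is 0, so this is a P-position: the player to move is in a losing position under optimal play; the first player is about to move from it and so loses — the second player wins.

the second player wins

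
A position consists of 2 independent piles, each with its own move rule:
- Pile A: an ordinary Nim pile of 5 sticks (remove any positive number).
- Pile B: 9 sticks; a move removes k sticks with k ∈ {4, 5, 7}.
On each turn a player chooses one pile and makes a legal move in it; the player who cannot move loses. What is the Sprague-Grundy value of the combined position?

Pile A is a plain Nim pile of size 5, so its Grundy value is 5.
Build the Grundy sequence for pile B with g(k) = mex{g(k−s) : s ∈ {4, 5, 7}, s ≤ k}:
k:     0  1  2  3  4  5  6  7  8  9
g(k):  0  0  0  0  1  1  1  1  2  2
So g(9) = 2.
By the Sprague-Grundy theorem, the Grundy value of a sum of independent games is the XOR of the component values.
Combined value = 5 ⊕ 2 = 7.

7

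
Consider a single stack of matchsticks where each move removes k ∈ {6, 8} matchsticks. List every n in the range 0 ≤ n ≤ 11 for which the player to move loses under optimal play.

0, 1, 2, 3, 4, 5

Grundy values for subtraction set {6, 8}:
g(0) = mex{} = 0
g(1) = mex{} = 0
g(2) = mex{} = 0
g(3) = mex{} = 0
g(4) = mex{} = 0
g(5) = mex{} = 0
g(6) = mex{0} = 1
g(7) = mex{0} = 1
g(8) = mex{0} = 1
g(9) = mex{0} = 1
g(10) = mex{0} = 1
g(11) = mex{0} = 1
The P-positions (g = 0) in 0..11 are 0, 1, 2, 3, 4, 5.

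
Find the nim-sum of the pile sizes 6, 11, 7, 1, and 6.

In binary:
  0110  (6)
  1011  (11)
  0111  (7)
  0001  (1)
  0110  (6)
  ----
  1101  (13)

13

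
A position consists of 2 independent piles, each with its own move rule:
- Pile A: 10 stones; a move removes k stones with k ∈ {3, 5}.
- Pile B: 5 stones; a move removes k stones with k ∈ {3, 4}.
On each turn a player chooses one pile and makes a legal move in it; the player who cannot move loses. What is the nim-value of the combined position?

1

Grundy values for pile A (subtraction set {3, 5}):
k:     0  1  2  3  4  5  6  7  8  9 10
g(k):  0  0  0  1  1  1  2  2  0  0  0
So g(10) = 0.
Grundy values for pile B (subtraction set {3, 4}):
k:     0  1  2  3  4  5
g(k):  0  0  0  1  1  1
So g(5) = 1.
The value of a disjunctive sum is the nim-sum of the parts.
Combined value = 0 ⊕ 1 = 1.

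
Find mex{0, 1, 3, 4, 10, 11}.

2

The values 0, 1 are all present; 2 is the first non-negative integer missing from the set.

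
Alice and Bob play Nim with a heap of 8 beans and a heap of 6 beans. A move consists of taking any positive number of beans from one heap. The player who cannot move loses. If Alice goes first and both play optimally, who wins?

Alice wins

In binary:
  1000  (8)
  0110  (6)
  ----
  1110  (14)
The nim-sum is 14 ≠ 0, so this is an N-position: the player to move can win; Alice has a winning move.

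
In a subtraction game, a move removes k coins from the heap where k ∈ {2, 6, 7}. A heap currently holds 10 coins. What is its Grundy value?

Build the Grundy sequence with g(k) = mex{g(k−s) : s ∈ {2, 6, 7}, s ≤ k}:
k:     0  1  2  3  4  5  6  7  8  9 10
g(k):  0  0  1  1  0  0  1  1  2  0  3
So g(10) = 3.

3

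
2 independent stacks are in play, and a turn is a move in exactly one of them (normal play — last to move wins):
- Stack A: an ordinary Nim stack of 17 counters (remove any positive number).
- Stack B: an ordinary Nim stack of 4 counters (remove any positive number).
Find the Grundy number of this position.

Stack A is a plain Nim stack of size 17, so its Grundy value is 17.
Stack B is a plain Nim stack of size 4, so its Grundy value is 4.
The value of a disjunctive sum is the nim-sum of the parts.
Combined value = 17 ⊕ 4 = 21.

21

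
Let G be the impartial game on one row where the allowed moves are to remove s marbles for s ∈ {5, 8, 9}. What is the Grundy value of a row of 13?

2

Compute g(0), g(1), … for moves {5, 8, 9}:
k:     0  1  2  3  4  5  6  7  8  9 10 11 12 13
g(k):  0  0  0  0  0  1  1  1  1  1  2  2  2  2
So g(13) = 2.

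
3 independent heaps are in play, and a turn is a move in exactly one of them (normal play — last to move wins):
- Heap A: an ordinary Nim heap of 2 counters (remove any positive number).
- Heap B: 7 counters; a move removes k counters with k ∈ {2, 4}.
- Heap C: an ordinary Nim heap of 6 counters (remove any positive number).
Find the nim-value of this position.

Heap A is a plain Nim heap of size 2, so its Grundy value is 2.
Build the Grundy sequence for heap B with g(k) = mex{g(k−s) : s ∈ {2, 4}, s ≤ k}:
k:     0  1  2  3  4  5  6  7
g(k):  0  0  1  1  2  2  0  0
So g(7) = 0.
Heap C is a plain Nim heap of size 6, so its Grundy value is 6.
By the Sprague-Grundy theorem, the Grundy value of a sum of independent games is the XOR of the component values.
Combined value = 2 ⊕ 0 ⊕ 6 = 4.

4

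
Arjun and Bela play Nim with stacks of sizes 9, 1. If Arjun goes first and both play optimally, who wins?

Arjun wins

Compute the nim-sum pairwise:
9 XOR 1 = 8
The nim-sum is 8 ≠ 0, so this is an N-position: the player to move can win; Arjun has a winning move.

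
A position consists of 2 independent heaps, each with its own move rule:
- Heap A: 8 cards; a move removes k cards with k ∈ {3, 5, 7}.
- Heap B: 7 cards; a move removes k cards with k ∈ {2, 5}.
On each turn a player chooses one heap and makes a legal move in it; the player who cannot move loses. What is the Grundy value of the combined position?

2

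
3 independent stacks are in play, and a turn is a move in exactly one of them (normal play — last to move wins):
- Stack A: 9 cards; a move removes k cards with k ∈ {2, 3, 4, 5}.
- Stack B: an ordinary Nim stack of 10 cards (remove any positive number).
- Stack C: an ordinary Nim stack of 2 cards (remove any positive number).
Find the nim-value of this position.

9

Grundy values for stack A (subtraction set {2, 3, 4, 5}):
k:     0  1  2  3  4  5  6  7  8  9
g(k):  0  0  1  1  2  2  3  0  0  1
So g(9) = 1.
Stack B is a plain Nim stack of size 10, so its Grundy value is 10.
Stack C is a plain Nim stack of size 2, so its Grundy value is 2.
The value of a disjunctive sum is the nim-sum of the parts.
Combined value = 1 XOR 10 XOR 2 = 9.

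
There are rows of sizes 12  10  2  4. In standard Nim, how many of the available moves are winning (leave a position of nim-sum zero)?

Write each in binary and XOR column by column:
  1100  (12)
  1010  (10)
  0010  (2)
  0100  (4)
  ----
  0000  (0)
The nim-sum is already 0, so every move leaves a nonzero nim-sum — there are no winning moves.

0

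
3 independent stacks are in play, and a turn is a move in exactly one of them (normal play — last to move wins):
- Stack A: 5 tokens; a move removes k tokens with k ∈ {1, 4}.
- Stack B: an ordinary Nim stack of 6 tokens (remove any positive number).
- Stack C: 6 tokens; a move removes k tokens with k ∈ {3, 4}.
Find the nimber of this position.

Grundy values for stack A (subtraction set {1, 4}):
k:     0  1  2  3  4  5
g(k):  0  1  0  1  2  0
So g(5) = 0.
Stack B is a plain Nim stack of size 6, so its Grundy value is 6.
For stack C, compute g(0), g(1), … with moves {3, 4}:
g(0) = mex{} = 0
g(1) = mex{} = 0
g(2) = mex{} = 0
g(3) = mex{0} = 1
g(4) = mex{0} = 1
g(5) = mex{0} = 1
g(6) = mex{0,1} = 2
So g(6) = 2.
The value of a disjunctive sum is the nim-sum of the parts.
Combined value = 0 ⊕ 6 ⊕ 2 = 4.

4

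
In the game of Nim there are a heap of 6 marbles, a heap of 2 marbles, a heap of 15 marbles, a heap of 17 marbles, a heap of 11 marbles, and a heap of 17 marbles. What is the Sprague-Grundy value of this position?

0

Compute the nim-sum pairwise:
6 XOR 2 = 4
4 XOR 15 = 11
11 XOR 17 = 26
26 XOR 11 = 17
17 XOR 17 = 0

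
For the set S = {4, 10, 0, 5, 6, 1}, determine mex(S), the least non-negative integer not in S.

The values 0, 1 are all present; 2 is the first non-negative integer missing from the set.

2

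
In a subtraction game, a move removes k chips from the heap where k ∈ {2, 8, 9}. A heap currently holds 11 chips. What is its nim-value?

0

Grundy values for subtraction set {2, 8, 9}:
g(0) = mex{} = 0
g(1) = mex{} = 0
g(2) = mex{0} = 1
g(3) = mex{0} = 1
g(4) = mex{1} = 0
g(5) = mex{1} = 0
g(6) = mex{0} = 1
g(7) = mex{0} = 1
g(8) = mex{0,1} = 2
g(9) = mex{0,1} = 2
g(10) = mex{0,1,2} = 3
g(11) = mex{1,2} = 0
So g(11) = 0.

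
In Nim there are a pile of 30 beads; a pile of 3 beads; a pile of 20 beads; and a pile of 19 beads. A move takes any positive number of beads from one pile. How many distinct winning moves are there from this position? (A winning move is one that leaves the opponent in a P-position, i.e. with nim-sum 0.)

3

Nim-sum: 30 ⊕ 3 ⊕ 20 ⊕ 19 = 26.
The overall nim-sum is X = 26. A pile of size p has a winning move iff p XOR X < p (reduce it to p XOR X).
  30: 30 XOR 26 = 4 < 30 — winning move (to 4).
  3: 3 XOR 26 = 25 ≥ 3 — no move.
  20: 20 XOR 26 = 14 < 20 — winning move (to 14).
  19: 19 XOR 26 = 9 < 19 — winning move (to 9).
That gives 3 winning moves.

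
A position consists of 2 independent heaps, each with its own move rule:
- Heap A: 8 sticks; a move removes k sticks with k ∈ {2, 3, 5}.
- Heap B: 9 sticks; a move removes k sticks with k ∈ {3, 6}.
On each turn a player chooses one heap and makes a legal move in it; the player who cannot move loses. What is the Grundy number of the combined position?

0

Grundy values for heap A (subtraction set {2, 3, 5}):
g(0) = mex{} = 0
g(1) = mex{} = 0
g(2) = mex{0} = 1
g(3) = mex{0} = 1
g(4) = mex{0,1} = 2
g(5) = mex{0,1} = 2
g(6) = mex{0,1,2} = 3
g(7) = mex{1,2} = 0
g(8) = mex{1,2,3} = 0
So g(8) = 0.
Build the Grundy sequence for heap B with g(k) = mex{g(k−s) : s ∈ {3, 6}, s ≤ k}:
g(0) = mex{} = 0
g(1) = mex{} = 0
g(2) = mex{} = 0
g(3) = mex{0} = 1
g(4) = mex{0} = 1
g(5) = mex{0} = 1
g(6) = mex{0,1} = 2
g(7) = mex{0,1} = 2
g(8) = mex{0,1} = 2
g(9) = mex{1,2} = 0
So g(9) = 0.
The value of a disjunctive sum is the nim-sum of the parts.
Combined value = 0 XOR 0 = 0.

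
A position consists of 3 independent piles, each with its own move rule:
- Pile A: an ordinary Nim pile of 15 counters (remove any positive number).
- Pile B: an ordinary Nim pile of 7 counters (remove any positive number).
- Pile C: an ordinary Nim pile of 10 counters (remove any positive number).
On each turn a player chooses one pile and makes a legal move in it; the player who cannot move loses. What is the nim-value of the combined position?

Pile A is a plain Nim pile of size 15, so its Grundy value is 15.
Pile B is a plain Nim pile of size 7, so its Grundy value is 7.
Pile C is a plain Nim pile of size 10, so its Grundy value is 10.
By the Sprague-Grundy theorem, the Grundy value of a sum of independent games is the XOR of the component values.
Combined value = 15 XOR 7 XOR 10 = 2.

2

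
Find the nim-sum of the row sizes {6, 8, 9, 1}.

In binary:
  0110  (6)
  1000  (8)
  1001  (9)
  0001  (1)
  ----
  0110  (6)

6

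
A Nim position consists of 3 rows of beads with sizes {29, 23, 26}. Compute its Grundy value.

16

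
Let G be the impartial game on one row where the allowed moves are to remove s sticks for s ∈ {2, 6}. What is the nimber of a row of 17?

0

Compute g(0), g(1), … for moves {2, 6}:
k:     0  1  2  3  4  5  6  7  8  9 10 11 12 13 14 15 16 17
g(k):  0  0  1  1  0  0  1  1  0  0  1  1  0  0  1  1  0  0
So g(17) = 0.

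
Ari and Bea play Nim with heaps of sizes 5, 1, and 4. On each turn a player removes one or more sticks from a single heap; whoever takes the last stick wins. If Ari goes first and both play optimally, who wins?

Bea wins

In binary:
  101  (5)
  001  (1)
  100  (4)
  ---
  000  (0)
The nim-sum is 0, so this is a P-position: the player to move is in a losing position under optimal play; Ari is about to move from it and so loses — Bea wins.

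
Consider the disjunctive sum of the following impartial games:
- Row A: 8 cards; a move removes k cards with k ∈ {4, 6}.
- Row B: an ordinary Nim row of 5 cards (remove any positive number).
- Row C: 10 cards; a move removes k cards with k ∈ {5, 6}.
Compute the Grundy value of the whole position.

5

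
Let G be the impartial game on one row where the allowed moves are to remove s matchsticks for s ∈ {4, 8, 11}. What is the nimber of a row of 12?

Build the Grundy sequence with g(k) = mex{g(k−s) : s ∈ {4, 8, 11}, s ≤ k}:
g(0) = mex{} = 0
g(1) = mex{} = 0
g(2) = mex{} = 0
g(3) = mex{} = 0
g(4) = mex{0} = 1
g(5) = mex{0} = 1
g(6) = mex{0} = 1
g(7) = mex{0} = 1
g(8) = mex{0,1} = 2
g(9) = mex{0,1} = 2
g(10) = mex{0,1} = 2
g(11) = mex{0,1} = 2
g(12) = mex{0,1,2} = 3
So g(12) = 3.

3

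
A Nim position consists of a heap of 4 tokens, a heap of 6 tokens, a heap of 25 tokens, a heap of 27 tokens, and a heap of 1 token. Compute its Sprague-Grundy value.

1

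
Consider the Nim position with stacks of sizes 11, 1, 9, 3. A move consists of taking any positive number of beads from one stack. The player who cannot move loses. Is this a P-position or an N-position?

P-position

Compute the nim-sum pairwise:
11 ⊕ 1 = 10
10 ⊕ 9 = 3
3 ⊕ 3 = 0
The nim-sum is 0, so this is a P-position: the player to move is in a losing position under optimal play.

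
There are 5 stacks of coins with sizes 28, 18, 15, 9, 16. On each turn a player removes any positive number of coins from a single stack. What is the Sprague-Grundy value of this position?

24

Write each in binary and XOR column by column:
  11100  (28)
  10010  (18)
  01111  (15)
  01001  (9)
  10000  (16)
  -----
  11000  (24)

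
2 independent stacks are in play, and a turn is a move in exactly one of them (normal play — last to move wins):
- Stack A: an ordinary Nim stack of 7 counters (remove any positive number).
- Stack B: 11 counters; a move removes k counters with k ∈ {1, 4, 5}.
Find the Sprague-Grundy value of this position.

6

Stack A is a plain Nim stack of size 7, so its Grundy value is 7.
Build the Grundy sequence for stack B with g(k) = mex{g(k−s) : s ∈ {1, 4, 5}, s ≤ k}:
g(0) = mex{} = 0
g(1) = mex{0} = 1
g(2) = mex{1} = 0
g(3) = mex{0} = 1
g(4) = mex{0,1} = 2
g(5) = mex{0,1,2} = 3
g(6) = mex{0,1,3} = 2
g(7) = mex{0,1,2} = 3
g(8) = mex{1,2,3} = 0
g(9) = mex{0,2,3} = 1
g(10) = mex{1,2,3} = 0
g(11) = mex{0,2,3} = 1
So g(11) = 1.
By the Sprague-Grundy theorem, the Grundy value of a sum of independent games is the XOR of the component values.
Combined value = 7 ⊕ 1 = 6.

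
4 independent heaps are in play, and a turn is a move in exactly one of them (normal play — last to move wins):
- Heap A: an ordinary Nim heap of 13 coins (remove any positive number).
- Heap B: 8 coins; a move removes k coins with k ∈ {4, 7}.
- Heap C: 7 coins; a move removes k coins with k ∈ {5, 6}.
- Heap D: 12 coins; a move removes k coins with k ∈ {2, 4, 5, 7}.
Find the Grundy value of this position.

15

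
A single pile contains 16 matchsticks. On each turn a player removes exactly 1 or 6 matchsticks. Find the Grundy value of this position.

Build the Grundy sequence with g(k) = mex{g(k−s) : s ∈ {1, 6}, s ≤ k}:
k:     0  1  2  3  4  5  6  7  8  9 10 11 12 13 14 15 16
g(k):  0  1  0  1  0  1  2  0  1  0  1  0  1  2  0  1  0
So g(16) = 0.

0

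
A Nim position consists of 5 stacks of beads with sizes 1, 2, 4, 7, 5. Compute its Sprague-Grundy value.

Nim-sum: 1 ^ 2 ^ 4 ^ 7 ^ 5 = 5.

5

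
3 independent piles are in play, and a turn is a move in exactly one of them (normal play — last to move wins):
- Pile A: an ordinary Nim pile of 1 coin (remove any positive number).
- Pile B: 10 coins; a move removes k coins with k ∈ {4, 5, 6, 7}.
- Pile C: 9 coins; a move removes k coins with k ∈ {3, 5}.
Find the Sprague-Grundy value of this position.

Pile A is a plain Nim pile of size 1, so its Grundy value is 1.
Build the Grundy sequence for pile B with g(k) = mex{g(k−s) : s ∈ {4, 5, 6, 7}, s ≤ k}:
k:     0  1  2  3  4  5  6  7  8  9 10
g(k):  0  0  0  0  1  1  1  1  2  2  2
So g(10) = 2.
Grundy values for pile C (subtraction set {3, 5}):
g(0) = mex{} = 0
g(1) = mex{} = 0
g(2) = mex{} = 0
g(3) = mex{0} = 1
g(4) = mex{0} = 1
g(5) = mex{0} = 1
g(6) = mex{0,1} = 2
g(7) = mex{0,1} = 2
g(8) = mex{1} = 0
g(9) = mex{1,2} = 0
So g(9) = 0.
The value of a disjunctive sum is the nim-sum of the parts.
Combined value = 1 XOR 2 XOR 0 = 3.

3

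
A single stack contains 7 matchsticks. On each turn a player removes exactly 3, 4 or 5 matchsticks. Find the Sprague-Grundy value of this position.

Compute g(0), g(1), … for moves {3, 4, 5}:
k:     0  1  2  3  4  5  6  7
g(k):  0  0  0  1  1  1  2  2
So g(7) = 2.

2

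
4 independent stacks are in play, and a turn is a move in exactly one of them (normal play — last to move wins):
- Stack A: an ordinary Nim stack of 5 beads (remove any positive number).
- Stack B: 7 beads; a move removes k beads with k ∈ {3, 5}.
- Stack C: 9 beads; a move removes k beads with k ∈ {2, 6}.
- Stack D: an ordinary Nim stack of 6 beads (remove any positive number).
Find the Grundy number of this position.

Stack A is a plain Nim stack of size 5, so its Grundy value is 5.
Build the Grundy sequence for stack B with g(k) = mex{g(k−s) : s ∈ {3, 5}, s ≤ k}:
g(0) = mex{} = 0
g(1) = mex{} = 0
g(2) = mex{} = 0
g(3) = mex{0} = 1
g(4) = mex{0} = 1
g(5) = mex{0} = 1
g(6) = mex{0,1} = 2
g(7) = mex{0,1} = 2
So g(7) = 2.
Build the Grundy sequence for stack C with g(k) = mex{g(k−s) : s ∈ {2, 6}, s ≤ k}:
k:     0  1  2  3  4  5  6  7  8  9
g(k):  0  0  1  1  0  0  1  1  0  0
So g(9) = 0.
Stack D is a plain Nim stack of size 6, so its Grundy value is 6.
The value of a disjunctive sum is the nim-sum of the parts.
Combined value = 5 XOR 2 XOR 0 XOR 6 = 1.

1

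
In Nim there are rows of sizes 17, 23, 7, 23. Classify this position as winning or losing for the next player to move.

Winning position

Compute the nim-sum pairwise:
17 ⊕ 23 = 6
6 ⊕ 7 = 1
1 ⊕ 23 = 22
The nim-sum is 22 ≠ 0, so this is an N-position: the player to move can win.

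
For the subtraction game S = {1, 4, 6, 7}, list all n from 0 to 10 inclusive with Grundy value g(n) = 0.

Build the Grundy sequence with g(k) = mex{g(k−s) : s ∈ {1, 4, 6, 7}, s ≤ k}:
k:     0  1  2  3  4  5  6  7  8  9 10
g(k):  0  1  0  1  2  0  1  2  3  2  0
The P-positions (g = 0) in 0..10 are 0, 2, 5, 10.

0, 2, 5, 10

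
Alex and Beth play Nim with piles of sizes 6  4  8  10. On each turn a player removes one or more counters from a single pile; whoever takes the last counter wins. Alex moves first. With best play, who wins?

Beth wins

In binary:
  0110  (6)
  0100  (4)
  1000  (8)
  1010  (10)
  ----
  0000  (0)
The nim-sum is 0, so this is a P-position: the player to move is in a losing position under optimal play; Alex is about to move from it and so loses — Beth wins.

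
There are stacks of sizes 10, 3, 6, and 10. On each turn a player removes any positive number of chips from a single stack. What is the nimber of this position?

Nim-sum: 10 ⊕ 3 ⊕ 6 ⊕ 10 = 5.

5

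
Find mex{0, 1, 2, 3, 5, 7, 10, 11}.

The values 0, 1, 2, 3 are all present; 4 is the first non-negative integer missing from the set.

4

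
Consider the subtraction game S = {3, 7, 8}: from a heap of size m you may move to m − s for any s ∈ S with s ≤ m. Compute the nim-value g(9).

Build the Grundy sequence with g(k) = mex{g(k−s) : s ∈ {3, 7, 8}, s ≤ k}:
k:     0  1  2  3  4  5  6  7  8  9
g(k):  0  0  0  1  1  1  0  2  2  1
So g(9) = 1.

1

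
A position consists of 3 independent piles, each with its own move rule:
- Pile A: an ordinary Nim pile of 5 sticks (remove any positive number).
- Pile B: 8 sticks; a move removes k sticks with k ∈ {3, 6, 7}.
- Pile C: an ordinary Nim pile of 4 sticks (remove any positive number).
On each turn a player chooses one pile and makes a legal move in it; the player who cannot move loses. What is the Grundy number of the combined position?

Pile A is a plain Nim pile of size 5, so its Grundy value is 5.
For pile B, compute g(0), g(1), … with moves {3, 6, 7}:
k:     0  1  2  3  4  5  6  7  8
g(k):  0  0  0  1  1  1  2  2  2
So g(8) = 2.
Pile C is a plain Nim pile of size 4, so its Grundy value is 4.
By the Sprague-Grundy theorem, the Grundy value of a sum of independent games is the XOR of the component values.
Combined value = 5 ⊕ 2 ⊕ 4 = 3.

3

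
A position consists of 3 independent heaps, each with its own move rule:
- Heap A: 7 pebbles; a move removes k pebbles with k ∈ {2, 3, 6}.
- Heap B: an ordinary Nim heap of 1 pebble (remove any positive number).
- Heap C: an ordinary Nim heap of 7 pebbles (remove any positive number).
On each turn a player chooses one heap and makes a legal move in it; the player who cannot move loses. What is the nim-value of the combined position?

7

For heap A, compute g(0), g(1), … with moves {2, 3, 6}:
g(0) = mex{} = 0
g(1) = mex{} = 0
g(2) = mex{0} = 1
g(3) = mex{0} = 1
g(4) = mex{0,1} = 2
g(5) = mex{1} = 0
g(6) = mex{0,1,2} = 3
g(7) = mex{0,2} = 1
So g(7) = 1.
Heap B is a plain Nim heap of size 1, so its Grundy value is 1.
Heap C is a plain Nim heap of size 7, so its Grundy value is 7.
By the Sprague-Grundy theorem, the Grundy value of a sum of independent games is the XOR of the component values.
Combined value = 1 XOR 1 XOR 7 = 7.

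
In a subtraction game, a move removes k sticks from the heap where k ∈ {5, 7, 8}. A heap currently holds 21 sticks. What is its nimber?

Grundy values for subtraction set {5, 7, 8}:
k:     0  1  2  3  4  5  6  7  8  9 10 11 12 13 14 15 16 17 18 19 20 21
g(k):  0  0  0  0  0  1  1  1  1  1  2  2  2  0  0  0  0  0  1  1  1  1
So g(21) = 1.

1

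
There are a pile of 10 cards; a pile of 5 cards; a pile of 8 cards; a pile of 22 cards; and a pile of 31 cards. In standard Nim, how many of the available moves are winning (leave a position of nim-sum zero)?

In binary:
  01010  (10)
  00101  (5)
  01000  (8)
  10110  (22)
  11111  (31)
  -----
  01110  (14)
The overall nim-sum is X = 14. A pile of size p has a winning move iff p XOR X < p (reduce it to p XOR X).
  10: 10 XOR 14 = 4 < 10 — winning move (to 4).
  5: 5 XOR 14 = 11 ≥ 5 — no move.
  8: 8 XOR 14 = 6 < 8 — winning move (to 6).
  22: 22 XOR 14 = 24 ≥ 22 — no move.
  31: 31 XOR 14 = 17 < 31 — winning move (to 17).
That gives 3 winning moves.

3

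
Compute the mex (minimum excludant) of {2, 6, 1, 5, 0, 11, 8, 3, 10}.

4

The values 0, 1, 2, 3 are all present; 4 is the first non-negative integer missing from the set.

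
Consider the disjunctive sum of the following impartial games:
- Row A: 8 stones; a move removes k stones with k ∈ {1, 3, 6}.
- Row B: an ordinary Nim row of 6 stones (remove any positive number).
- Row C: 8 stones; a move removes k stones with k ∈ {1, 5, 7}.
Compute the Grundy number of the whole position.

4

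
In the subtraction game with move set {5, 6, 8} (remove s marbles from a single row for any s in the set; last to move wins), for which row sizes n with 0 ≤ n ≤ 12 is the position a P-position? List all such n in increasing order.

0, 1, 2, 3, 4

Compute g(0), g(1), … for moves {5, 6, 8}:
k:     0  1  2  3  4  5  6  7  8  9 10 11 12
g(k):  0  0  0  0  0  1  1  1  1  1  2  2  2
The P-positions (g = 0) in 0..12 are 0, 1, 2, 3, 4.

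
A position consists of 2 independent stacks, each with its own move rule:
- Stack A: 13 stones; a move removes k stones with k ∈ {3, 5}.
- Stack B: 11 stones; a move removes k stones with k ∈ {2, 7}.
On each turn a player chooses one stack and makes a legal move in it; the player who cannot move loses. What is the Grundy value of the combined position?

Grundy values for stack A (subtraction set {3, 5}):
g(0) = mex{} = 0
g(1) = mex{} = 0
g(2) = mex{} = 0
g(3) = mex{0} = 1
g(4) = mex{0} = 1
g(5) = mex{0} = 1
g(6) = mex{0,1} = 2
g(7) = mex{0,1} = 2
g(8) = mex{1} = 0
g(9) = mex{1,2} = 0
g(10) = mex{1,2} = 0
g(11) = mex{0,2} = 1
g(12) = mex{0,2} = 1
g(13) = mex{0} = 1
So g(13) = 1.
Build the Grundy sequence for stack B with g(k) = mex{g(k−s) : s ∈ {2, 7}, s ≤ k}:
g(0) = mex{} = 0
g(1) = mex{} = 0
g(2) = mex{0} = 1
g(3) = mex{0} = 1
g(4) = mex{1} = 0
g(5) = mex{1} = 0
g(6) = mex{0} = 1
g(7) = mex{0} = 1
g(8) = mex{0,1} = 2
g(9) = mex{1} = 0
g(10) = mex{1,2} = 0
g(11) = mex{0} = 1
So g(11) = 1.
By the Sprague-Grundy theorem, the Grundy value of a sum of independent games is the XOR of the component values.
Combined value = 1 XOR 1 = 0.

0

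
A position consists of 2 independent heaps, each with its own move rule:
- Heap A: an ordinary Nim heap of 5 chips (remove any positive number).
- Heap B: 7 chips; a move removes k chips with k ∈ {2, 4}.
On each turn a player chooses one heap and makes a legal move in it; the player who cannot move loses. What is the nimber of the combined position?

5

Heap A is a plain Nim heap of size 5, so its Grundy value is 5.
For heap B, compute g(0), g(1), … with moves {2, 4}:
k:     0  1  2  3  4  5  6  7
g(k):  0  0  1  1  2  2  0  0
So g(7) = 0.
By the Sprague-Grundy theorem, the Grundy value of a sum of independent games is the XOR of the component values.
Combined value = 5 XOR 0 = 5.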